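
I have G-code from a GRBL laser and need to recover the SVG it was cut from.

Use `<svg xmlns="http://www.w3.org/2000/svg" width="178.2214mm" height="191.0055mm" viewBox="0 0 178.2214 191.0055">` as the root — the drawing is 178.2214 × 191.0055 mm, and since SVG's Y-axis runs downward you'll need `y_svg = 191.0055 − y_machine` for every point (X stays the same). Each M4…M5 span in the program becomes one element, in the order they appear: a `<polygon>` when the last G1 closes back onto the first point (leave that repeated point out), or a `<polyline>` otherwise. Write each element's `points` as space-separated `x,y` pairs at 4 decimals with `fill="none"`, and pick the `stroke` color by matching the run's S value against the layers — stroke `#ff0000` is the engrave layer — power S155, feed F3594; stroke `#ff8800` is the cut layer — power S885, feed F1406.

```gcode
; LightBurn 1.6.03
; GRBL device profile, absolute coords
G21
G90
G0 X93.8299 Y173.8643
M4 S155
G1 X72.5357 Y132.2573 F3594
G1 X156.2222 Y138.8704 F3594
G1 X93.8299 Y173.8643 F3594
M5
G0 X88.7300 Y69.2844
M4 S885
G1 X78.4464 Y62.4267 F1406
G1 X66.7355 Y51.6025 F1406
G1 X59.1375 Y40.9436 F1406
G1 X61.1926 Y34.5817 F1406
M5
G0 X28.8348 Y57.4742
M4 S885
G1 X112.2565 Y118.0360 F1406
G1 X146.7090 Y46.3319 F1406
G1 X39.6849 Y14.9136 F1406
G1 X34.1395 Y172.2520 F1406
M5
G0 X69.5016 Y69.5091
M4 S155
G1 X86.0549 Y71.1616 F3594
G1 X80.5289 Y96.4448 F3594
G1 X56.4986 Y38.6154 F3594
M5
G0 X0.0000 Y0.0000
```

y_svg = 191.0055 − y_m.

[1] S155→`#ff0000` (engrave); closed run; points: 93.8299,17.1412 72.5357,58.7482 156.2222,52.1351

[2] S885→`#ff8800` (cut); open run; points: 88.7300,121.7211 78.4464,128.5788 66.7355,139.4030 59.1375,150.0619 61.1926,156.4238

[3] S885→`#ff8800` (cut); open run; points: 28.8348,133.5313 112.2565,72.9695 146.7090,144.6736 39.6849,176.0919 34.1395,18.7535

[4] S155→`#ff0000` (engrave); open run; points: 69.5016,121.4964 86.0549,119.8439 80.5289,94.5607 56.4986,152.3901

<svg xmlns="http://www.w3.org/2000/svg" width="178.2214mm" height="191.0055mm" viewBox="0 0 178.2214 191.0055">
  <polygon points="93.8299,17.1412 72.5357,58.7482 156.2222,52.1351" fill="none" stroke="#ff0000"/>
  <polyline points="88.7300,121.7211 78.4464,128.5788 66.7355,139.4030 59.1375,150.0619 61.1926,156.4238" fill="none" stroke="#ff8800"/>
  <polyline points="28.8348,133.5313 112.2565,72.9695 146.7090,144.6736 39.6849,176.0919 34.1395,18.7535" fill="none" stroke="#ff8800"/>
  <polyline points="69.5016,121.4964 86.0549,119.8439 80.5289,94.5607 56.4986,152.3901" fill="none" stroke="#ff0000"/>
</svg>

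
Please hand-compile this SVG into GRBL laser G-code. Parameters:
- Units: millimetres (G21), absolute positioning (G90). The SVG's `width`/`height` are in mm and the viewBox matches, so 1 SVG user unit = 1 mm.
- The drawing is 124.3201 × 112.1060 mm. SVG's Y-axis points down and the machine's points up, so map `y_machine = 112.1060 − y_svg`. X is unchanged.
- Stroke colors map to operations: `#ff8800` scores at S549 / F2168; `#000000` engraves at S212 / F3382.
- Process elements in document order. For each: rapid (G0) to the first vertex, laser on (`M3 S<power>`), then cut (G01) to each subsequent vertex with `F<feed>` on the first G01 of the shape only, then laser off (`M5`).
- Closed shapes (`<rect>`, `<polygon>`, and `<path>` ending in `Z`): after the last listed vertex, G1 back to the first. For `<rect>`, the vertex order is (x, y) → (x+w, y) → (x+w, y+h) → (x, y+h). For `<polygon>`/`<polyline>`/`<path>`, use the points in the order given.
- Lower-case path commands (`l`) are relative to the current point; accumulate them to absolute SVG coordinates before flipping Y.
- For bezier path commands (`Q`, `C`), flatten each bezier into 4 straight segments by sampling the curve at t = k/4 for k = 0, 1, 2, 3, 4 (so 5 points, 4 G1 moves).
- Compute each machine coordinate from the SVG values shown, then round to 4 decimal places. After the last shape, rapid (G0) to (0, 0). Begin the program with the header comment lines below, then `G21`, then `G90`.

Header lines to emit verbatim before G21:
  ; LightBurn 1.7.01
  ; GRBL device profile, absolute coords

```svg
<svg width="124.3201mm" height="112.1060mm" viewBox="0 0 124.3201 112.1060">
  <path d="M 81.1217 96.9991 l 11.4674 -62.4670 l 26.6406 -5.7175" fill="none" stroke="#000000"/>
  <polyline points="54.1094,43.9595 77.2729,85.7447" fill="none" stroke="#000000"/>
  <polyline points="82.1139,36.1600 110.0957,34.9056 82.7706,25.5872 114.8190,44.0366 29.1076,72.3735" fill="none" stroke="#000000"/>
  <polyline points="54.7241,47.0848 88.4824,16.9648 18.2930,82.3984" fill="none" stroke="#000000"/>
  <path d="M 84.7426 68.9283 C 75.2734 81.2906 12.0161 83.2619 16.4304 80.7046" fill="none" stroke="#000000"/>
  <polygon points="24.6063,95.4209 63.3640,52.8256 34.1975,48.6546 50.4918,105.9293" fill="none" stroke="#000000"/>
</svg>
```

1 u = 1 mm; y_m = 112.1060 − y.

[1] `<path>` open polyline, #000000→engrave S212 F3382: (81.1217,15.1069) → (92.5891,77.5739) → (119.2297,83.2914)

[2] `<polyline>` line segment, #000000→engrave S212 F3382: (54.1094,68.1465) → (77.2729,26.3613)

[3] `<polyline>` open polyline, #000000→engrave S212 F3382: (82.1139,75.9460) → (110.0957,77.2004) → (82.7706,86.5188) → (114.8190,68.0694) → (29.1076,39.7325)

[4] `<polyline>` open polyline, #000000→engrave S212 F3382: (54.7241,65.0212) → (88.4824,95.1412) → (18.2930,29.7076)

[5] `<path>` cubic bezier, #000000→engrave S212 F3382: (84.7426,43.1777) → (69.4532,35.7627) → (45.3802,31.6947) → (23.9103,30.4241) → (16.4304,31.4014)

[6] `<polygon>` closed polygon, #000000→engrave S212 F3382: (24.6063,16.6851) → (63.3640,59.2804) → (34.1975,63.4514) → (50.4918,6.1767) → (24.6063,16.6851) (closed)

; LightBurn 1.7.01
; GRBL device profile, absolute coords
G21
G90
G0 X81.1217 Y15.1069
M3 S212
G01 X92.5891 Y77.5739 F3382
G01 X119.2297 Y83.2914
M5
G0 X54.1094 Y68.1465
M3 S212
G01 X77.2729 Y26.3613 F3382
M5
G0 X82.1139 Y75.9460
M3 S212
G01 X110.0957 Y77.2004 F3382
G01 X82.7706 Y86.5188
G01 X114.8190 Y68.0694
G01 X29.1076 Y39.7325
M5
G0 X54.7241 Y65.0212
M3 S212
G01 X88.4824 Y95.1412 F3382
G01 X18.2930 Y29.7076
M5
G0 X84.7426 Y43.1777
M3 S212
G01 X69.4532 Y35.7627 F3382
G01 X45.3802 Y31.6947
G01 X23.9103 Y30.4241
G01 X16.4304 Y31.4014
M5
G0 X24.6063 Y16.6851
M3 S212
G01 X63.3640 Y59.2804 F3382
G01 X34.1975 Y63.4514
G01 X50.4918 Y6.1767
G01 X24.6063 Y16.6851
M5
G0 X0.0000 Y0.0000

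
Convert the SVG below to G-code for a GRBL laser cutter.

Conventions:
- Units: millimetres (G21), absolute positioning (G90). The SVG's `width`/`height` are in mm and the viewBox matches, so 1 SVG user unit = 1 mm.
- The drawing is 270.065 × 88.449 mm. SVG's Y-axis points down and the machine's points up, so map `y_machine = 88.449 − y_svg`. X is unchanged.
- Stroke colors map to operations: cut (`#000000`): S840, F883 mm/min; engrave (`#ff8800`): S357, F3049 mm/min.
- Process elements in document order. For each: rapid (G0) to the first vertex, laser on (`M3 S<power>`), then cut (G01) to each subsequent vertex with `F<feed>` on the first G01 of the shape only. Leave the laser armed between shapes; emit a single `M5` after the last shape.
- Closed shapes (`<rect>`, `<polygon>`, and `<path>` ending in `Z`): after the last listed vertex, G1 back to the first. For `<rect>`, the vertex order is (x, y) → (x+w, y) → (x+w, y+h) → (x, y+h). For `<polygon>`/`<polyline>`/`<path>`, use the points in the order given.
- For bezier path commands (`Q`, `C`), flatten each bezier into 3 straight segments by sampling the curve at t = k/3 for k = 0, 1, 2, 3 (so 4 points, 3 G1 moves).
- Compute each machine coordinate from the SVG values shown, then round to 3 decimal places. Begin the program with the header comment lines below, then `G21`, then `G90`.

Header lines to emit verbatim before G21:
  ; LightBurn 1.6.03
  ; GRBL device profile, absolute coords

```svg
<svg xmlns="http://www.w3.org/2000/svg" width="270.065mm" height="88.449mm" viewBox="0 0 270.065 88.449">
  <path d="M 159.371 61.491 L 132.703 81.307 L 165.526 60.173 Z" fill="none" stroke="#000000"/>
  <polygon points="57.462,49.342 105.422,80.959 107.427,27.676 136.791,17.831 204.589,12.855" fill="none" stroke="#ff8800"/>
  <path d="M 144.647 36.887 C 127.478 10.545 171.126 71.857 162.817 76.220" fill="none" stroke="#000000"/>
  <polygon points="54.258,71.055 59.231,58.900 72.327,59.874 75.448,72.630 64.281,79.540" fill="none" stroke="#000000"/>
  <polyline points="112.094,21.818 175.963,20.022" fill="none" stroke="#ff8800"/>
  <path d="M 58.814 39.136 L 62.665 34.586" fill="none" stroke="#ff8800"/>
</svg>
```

; LightBurn 1.6.03
; GRBL device profile, absolute coords
G21
G90
G0 X159.371 Y26.958
M3 S840
G01 X132.703 Y7.142 F883
G01 X165.526 Y28.276
G01 X159.371 Y26.958
G0 X57.462 Y39.107
M3 S357
G01 X105.422 Y7.490 F3049
G01 X107.427 Y60.773
G01 X136.791 Y70.618
G01 X204.589 Y75.594
G01 X57.462 Y39.107
G0 X144.647 Y51.562
M3 S840
G01 X143.574 Y54.042 F883
G01 X157.984 Y30.219
G01 X162.817 Y12.229
G0 X54.258 Y17.394
M3 S840
G01 X59.231 Y29.549 F883
G01 X72.327 Y28.575
G01 X75.448 Y15.819
G01 X64.281 Y8.909
G01 X54.258 Y17.394
G0 X112.094 Y66.631
M3 S357
G01 X175.963 Y68.427 F3049
G0 X58.814 Y49.313
M3 S357
G01 X62.665 Y53.863 F3049
M5

1 u = 1 mm; y_m = 88.449 − y.

[1] `<path>` closed polygon, #000000→cut S840 F883: (159.371,26.958) → (132.703,7.142) → (165.526,28.276) → (159.371,26.958) (closed)

[2] `<polygon>` closed polygon, #ff8800→engrave S357 F3049: (57.462,39.107) → (105.422,7.490) → (107.427,60.773) → (136.791,70.618) → (204.589,75.594) → (57.462,39.107) (closed)

[3] `<path>` cubic bezier, #000000→cut S840 F883: (144.647,51.562) → (143.574,54.042) → (157.984,30.219) → (162.817,12.229)

[4] `<polygon>` regular polygon, #000000→cut S840 F883: (54.258,17.394) → (59.231,29.549) → (72.327,28.575) → (75.448,15.819) → (64.281,8.909) → (54.258,17.394) (closed)

[5] `<polyline>` line segment, #ff8800→engrave S357 F3049: (112.094,66.631) → (175.963,68.427)

[6] `<path>` line segment, #ff8800→engrave S357 F3049: (58.814,49.313) → (62.665,53.863)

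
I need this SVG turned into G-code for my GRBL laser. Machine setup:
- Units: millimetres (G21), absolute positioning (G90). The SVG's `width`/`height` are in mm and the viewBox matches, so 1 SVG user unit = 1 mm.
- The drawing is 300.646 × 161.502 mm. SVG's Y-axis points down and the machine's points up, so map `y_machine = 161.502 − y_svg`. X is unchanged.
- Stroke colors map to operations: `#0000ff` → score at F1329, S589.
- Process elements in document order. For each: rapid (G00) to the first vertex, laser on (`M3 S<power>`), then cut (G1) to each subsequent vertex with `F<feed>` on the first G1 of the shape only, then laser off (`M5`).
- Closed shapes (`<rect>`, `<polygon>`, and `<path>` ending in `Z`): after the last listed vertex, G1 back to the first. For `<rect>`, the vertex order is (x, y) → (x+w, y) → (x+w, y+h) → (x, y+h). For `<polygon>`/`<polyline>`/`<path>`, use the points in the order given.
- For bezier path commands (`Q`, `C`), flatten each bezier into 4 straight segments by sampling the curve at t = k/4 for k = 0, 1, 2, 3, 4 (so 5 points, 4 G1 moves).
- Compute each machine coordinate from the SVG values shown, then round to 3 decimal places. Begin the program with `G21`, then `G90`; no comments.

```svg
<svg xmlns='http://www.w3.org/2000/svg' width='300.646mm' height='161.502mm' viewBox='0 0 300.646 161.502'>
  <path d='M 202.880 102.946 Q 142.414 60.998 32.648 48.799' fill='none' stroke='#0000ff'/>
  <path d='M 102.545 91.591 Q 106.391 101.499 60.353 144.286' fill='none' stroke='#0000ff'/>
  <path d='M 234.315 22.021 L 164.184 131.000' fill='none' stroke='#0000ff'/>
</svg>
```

G21
G90
G00 X202.880 Y58.556
M3 S589
G1 X169.566 Y77.671 F1329
G1 X130.089 Y93.067
G1 X84.450 Y104.744
G1 X32.648 Y112.703
M5
G00 X102.545 Y69.911
M3 S589
G1 X101.350 Y62.902 F1329
G1 X93.920 Y51.783
G1 X80.254 Y36.555
G1 X60.353 Y17.216
M5
G00 X234.315 Y139.481
M3 S589
G1 X164.184 Y30.502 F1329
M5

1 u = 1 mm; y_m = 161.502 − y.

[1] `<path>` quadratic bezier, #0000ff→score S589 F1329: (202.880,58.556) → (169.566,77.671) → (130.089,93.067) → (84.450,104.744) → (32.648,112.703)

[2] `<path>` quadratic bezier, #0000ff→score S589 F1329: (102.545,69.911) → (101.350,62.902) → (93.920,51.783) → (80.254,36.555) → (60.353,17.216)

[3] `<path>` line segment, #0000ff→score S589 F1329: (234.315,139.481) → (164.184,30.502)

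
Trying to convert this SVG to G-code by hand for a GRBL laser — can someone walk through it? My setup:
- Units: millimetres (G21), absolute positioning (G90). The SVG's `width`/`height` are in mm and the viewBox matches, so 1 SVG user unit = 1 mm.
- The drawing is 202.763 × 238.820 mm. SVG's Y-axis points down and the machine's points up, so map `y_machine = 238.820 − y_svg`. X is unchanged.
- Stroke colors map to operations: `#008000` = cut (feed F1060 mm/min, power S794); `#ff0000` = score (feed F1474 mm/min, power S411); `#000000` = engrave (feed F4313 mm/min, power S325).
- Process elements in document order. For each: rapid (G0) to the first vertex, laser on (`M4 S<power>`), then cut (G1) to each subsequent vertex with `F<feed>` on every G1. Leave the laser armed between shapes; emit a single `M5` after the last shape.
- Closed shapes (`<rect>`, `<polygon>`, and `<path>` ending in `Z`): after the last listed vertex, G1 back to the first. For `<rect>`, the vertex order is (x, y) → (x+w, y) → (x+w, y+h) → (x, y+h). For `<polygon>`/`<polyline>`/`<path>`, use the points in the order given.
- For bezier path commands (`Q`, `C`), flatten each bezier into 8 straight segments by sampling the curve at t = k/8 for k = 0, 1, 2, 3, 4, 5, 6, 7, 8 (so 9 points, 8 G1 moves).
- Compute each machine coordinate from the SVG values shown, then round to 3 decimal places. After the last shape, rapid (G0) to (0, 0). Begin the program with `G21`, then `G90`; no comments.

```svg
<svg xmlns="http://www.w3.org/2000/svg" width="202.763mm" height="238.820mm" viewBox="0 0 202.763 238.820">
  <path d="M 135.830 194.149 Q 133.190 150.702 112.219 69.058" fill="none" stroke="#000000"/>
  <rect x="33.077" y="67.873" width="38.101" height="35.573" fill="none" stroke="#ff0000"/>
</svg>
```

1 u = 1 mm; y_m = 238.820 − y.

[1] `<path>` quadratic bezier, #000000→engrave S325 F4313: (135.830,44.671) → (134.884,56.130) → (133.364,68.782) → (131.272,82.628) → (128.607,97.667) → (125.369,113.900) → (121.559,131.327) → (117.175,149.948) → (112.219,169.762)

[2] `<rect>` rectangle, #ff0000→score S411 F1474: (33.077,170.947) → (71.178,170.947) → (71.178,135.374) → (33.077,135.374) → (33.077,170.947) (closed)

G21
G90
G0 X135.830 Y44.671
M4 S325
G1 X134.884 Y56.130 F4313
G1 X133.364 Y68.782 F4313
G1 X131.272 Y82.628 F4313
G1 X128.607 Y97.667 F4313
G1 X125.369 Y113.900 F4313
G1 X121.559 Y131.327 F4313
G1 X117.175 Y149.948 F4313
G1 X112.219 Y169.762 F4313
G0 X33.077 Y170.947
M4 S411
G1 X71.178 Y170.947 F1474
G1 X71.178 Y135.374 F1474
G1 X33.077 Y135.374 F1474
G1 X33.077 Y170.947 F1474
M5
G0 X0.000 Y0.000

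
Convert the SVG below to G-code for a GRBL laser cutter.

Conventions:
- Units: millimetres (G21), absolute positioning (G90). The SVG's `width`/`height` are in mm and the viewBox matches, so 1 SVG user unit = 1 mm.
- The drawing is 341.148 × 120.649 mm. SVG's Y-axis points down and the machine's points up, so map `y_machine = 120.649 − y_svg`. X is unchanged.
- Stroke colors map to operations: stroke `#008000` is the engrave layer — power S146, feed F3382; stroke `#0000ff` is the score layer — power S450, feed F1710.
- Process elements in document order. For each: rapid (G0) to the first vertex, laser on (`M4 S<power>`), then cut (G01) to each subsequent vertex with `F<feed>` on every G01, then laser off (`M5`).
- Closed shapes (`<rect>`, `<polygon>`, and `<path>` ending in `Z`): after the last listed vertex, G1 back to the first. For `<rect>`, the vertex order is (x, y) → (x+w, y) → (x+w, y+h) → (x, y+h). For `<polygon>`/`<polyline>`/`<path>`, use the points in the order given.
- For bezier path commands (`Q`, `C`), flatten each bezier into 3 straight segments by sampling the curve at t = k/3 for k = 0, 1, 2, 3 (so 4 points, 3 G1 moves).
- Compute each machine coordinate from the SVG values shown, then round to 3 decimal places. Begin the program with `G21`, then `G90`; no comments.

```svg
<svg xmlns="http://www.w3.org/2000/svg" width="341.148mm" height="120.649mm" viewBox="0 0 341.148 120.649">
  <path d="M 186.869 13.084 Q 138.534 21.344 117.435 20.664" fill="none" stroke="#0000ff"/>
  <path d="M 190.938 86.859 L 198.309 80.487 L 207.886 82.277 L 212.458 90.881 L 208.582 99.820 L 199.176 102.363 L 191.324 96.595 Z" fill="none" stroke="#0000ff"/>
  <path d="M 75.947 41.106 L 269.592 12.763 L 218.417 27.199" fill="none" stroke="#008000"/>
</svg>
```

G21
G90
G0 X186.869 Y107.565
M4 S450
G01 X157.672 Y103.052 F1710
G01 X134.527 Y100.525 F1710
G01 X117.435 Y99.985 F1710
M5
G0 X190.938 Y33.790
M4 S450
G01 X198.309 Y40.162 F1710
G01 X207.886 Y38.372 F1710
G01 X212.458 Y29.768 F1710
G01 X208.582 Y20.829 F1710
G01 X199.176 Y18.286 F1710
G01 X191.324 Y24.054 F1710
G01 X190.938 Y33.790 F1710
M5
G0 X75.947 Y79.543
M4 S146
G01 X269.592 Y107.886 F3382
G01 X218.417 Y93.450 F3382
M5

1 u = 1 mm; y_m = 120.649 − y.

[1] `<path>` quadratic bezier, #0000ff→score S450 F1710: (186.869,107.565) → (157.672,103.052) → (134.527,100.525) → (117.435,99.985)

[2] `<path>` regular polygon, #0000ff→score S450 F1710: (190.938,33.790) → (198.309,40.162) → (207.886,38.372) → (212.458,29.768) → (208.582,20.829) → (199.176,18.286) → (191.324,24.054) → (190.938,33.790) (closed)

[3] `<path>` open polyline, #008000→engrave S146 F3382: (75.947,79.543) → (269.592,107.886) → (218.417,93.450)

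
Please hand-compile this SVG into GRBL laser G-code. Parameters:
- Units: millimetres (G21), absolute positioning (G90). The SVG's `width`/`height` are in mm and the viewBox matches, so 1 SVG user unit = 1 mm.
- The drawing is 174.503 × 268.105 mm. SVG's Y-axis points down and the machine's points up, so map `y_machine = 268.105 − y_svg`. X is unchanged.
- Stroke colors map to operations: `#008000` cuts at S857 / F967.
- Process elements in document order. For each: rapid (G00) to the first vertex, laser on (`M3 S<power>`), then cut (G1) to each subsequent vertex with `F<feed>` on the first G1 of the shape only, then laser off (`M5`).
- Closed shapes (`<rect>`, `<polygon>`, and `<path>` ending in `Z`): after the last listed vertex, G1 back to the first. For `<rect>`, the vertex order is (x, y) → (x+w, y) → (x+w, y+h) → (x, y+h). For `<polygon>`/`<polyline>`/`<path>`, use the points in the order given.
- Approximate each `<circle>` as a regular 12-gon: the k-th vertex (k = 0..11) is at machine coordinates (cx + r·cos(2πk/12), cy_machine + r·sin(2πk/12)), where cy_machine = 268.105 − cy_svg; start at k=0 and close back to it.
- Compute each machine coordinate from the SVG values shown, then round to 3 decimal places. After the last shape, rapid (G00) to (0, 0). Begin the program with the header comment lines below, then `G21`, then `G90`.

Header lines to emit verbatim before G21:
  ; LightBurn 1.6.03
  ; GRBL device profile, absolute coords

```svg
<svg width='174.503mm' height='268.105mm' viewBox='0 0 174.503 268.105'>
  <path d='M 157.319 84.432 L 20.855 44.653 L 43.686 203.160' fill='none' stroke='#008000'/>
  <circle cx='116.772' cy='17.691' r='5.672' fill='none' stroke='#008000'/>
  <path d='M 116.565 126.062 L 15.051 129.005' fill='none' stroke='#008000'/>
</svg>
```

; LightBurn 1.6.03
; GRBL device profile, absolute coords
G21
G90
G00 X157.319 Y183.673
M3 S857
G1 X20.855 Y223.452 F967
G1 X43.686 Y64.945
M5
G00 X122.444 Y250.414
M3 S857
G1 X121.684 Y253.250 F967
G1 X119.608 Y255.326
G1 X116.772 Y256.086
G1 X113.936 Y255.326
G1 X111.860 Y253.250
G1 X111.100 Y250.414
G1 X111.860 Y247.578
G1 X113.936 Y245.502
G1 X116.772 Y244.742
G1 X119.608 Y245.502
G1 X121.684 Y247.578
G1 X122.444 Y250.414
M5
G00 X116.565 Y142.043
M3 S857
G1 X15.051 Y139.100 F967
M5
G00 X0.000 Y0.000

1 u = 1 mm; y_m = 268.105 − y.

[1] `<path>` open polyline, #008000→cut S857 F967: (157.319,183.673) → (20.855,223.452) → (43.686,64.945)

[2] `<circle>` circle, #008000→cut S857 F967: (122.444,250.414) → (121.684,253.250) → (119.608,255.326) → (116.772,256.086) → (113.936,255.326) → (111.860,253.250) → (111.100,250.414) → (111.860,247.578) → (113.936,245.502) → (116.772,244.742) → (119.608,245.502) → (121.684,247.578) → (122.444,250.414) (closed)

[3] `<path>` line segment, #008000→cut S857 F967: (116.565,142.043) → (15.051,139.100)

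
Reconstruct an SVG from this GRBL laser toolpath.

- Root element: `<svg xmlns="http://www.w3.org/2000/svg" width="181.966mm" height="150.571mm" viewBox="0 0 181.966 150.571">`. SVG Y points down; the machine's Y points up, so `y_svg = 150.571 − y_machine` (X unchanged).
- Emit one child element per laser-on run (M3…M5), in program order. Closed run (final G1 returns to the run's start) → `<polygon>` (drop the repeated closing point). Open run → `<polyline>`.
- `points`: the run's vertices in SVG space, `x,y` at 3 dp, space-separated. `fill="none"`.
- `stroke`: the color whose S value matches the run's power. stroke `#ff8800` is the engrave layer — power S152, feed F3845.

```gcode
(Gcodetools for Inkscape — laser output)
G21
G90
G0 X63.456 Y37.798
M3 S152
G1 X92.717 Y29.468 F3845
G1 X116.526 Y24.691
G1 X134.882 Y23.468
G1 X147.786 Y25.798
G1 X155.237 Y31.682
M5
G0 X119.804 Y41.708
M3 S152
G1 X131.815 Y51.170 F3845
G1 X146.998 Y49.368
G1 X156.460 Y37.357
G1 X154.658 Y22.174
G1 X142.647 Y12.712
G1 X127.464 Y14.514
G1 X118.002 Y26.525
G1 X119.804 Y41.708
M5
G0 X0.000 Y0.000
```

<svg xmlns="http://www.w3.org/2000/svg" width="181.966mm" height="150.571mm" viewBox="0 0 181.966 150.571">
  <polyline points="63.456,112.773 92.717,121.103 116.526,125.880 134.882,127.103 147.786,124.773 155.237,118.889" fill="none" stroke="#ff8800"/>
  <polygon points="119.804,108.863 131.815,99.401 146.998,101.203 156.460,113.214 154.658,128.397 142.647,137.859 127.464,136.057 118.002,124.046" fill="none" stroke="#ff8800"/>
</svg>

y_svg = 150.571 − y_m. Every run uses S152, so all elements get stroke `#ff8800` (engrave).

[1] open run; points: 63.456,112.773 92.717,121.103 116.526,125.880 134.882,127.103 147.786,124.773 155.237,118.889

[2] closed run; points: 119.804,108.863 131.815,99.401 146.998,101.203 156.460,113.214 154.658,128.397 142.647,137.859 127.464,136.057 118.002,124.046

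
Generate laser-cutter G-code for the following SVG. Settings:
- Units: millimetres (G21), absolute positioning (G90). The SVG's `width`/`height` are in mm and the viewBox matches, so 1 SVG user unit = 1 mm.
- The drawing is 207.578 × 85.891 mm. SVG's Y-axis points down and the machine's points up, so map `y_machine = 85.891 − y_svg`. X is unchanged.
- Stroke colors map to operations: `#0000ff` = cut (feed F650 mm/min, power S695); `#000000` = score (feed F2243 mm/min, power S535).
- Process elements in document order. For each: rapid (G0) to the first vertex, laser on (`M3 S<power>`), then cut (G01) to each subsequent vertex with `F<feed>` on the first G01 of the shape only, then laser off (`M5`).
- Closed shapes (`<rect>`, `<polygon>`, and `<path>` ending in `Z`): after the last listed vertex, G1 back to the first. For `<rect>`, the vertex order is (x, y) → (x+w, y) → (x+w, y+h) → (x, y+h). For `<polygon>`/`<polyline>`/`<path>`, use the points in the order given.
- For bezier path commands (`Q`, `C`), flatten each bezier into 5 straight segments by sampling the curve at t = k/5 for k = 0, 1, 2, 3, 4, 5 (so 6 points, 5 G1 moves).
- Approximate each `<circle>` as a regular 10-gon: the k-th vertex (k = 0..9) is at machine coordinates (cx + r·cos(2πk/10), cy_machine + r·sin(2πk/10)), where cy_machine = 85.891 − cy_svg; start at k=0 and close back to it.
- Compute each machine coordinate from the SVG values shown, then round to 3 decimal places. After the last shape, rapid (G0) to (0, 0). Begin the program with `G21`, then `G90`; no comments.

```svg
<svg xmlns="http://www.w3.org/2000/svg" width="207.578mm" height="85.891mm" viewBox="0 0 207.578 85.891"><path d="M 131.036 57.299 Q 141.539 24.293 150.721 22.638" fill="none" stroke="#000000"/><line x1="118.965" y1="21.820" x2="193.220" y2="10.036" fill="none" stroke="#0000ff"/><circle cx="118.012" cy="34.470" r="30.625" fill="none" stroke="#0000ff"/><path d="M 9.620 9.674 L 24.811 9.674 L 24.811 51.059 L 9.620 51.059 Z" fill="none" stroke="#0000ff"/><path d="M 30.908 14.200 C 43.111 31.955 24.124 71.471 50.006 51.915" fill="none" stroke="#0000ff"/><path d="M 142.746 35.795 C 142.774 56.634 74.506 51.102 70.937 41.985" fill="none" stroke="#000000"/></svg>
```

viewBox `0 0 207.578 85.891` with mm width/height → 1 unit = 1 mm. Flip: y_m = 85.891 − y_svg.

**Shape 1** — `<path>` quadratic bezier, stroke `#000000` → score (S535, F2243). Control points (SVG): P0=(131.036,57.299), P1=(141.539,24.293), P2=(150.721,22.638); sampled at t=k/5. Machine vertices: (131.036,28.592) → (135.184,40.540) → (139.227,49.981) → (143.164,56.913) → (146.995,61.337) → (150.721,63.253). Open path.

**Shape 2** — `<line>` line segment, stroke `#0000ff` → cut (S695, F650). Machine vertices: (118.965,64.071) → (193.220,75.855). Open path.

**Shape 3** — `<circle>` circle, stroke `#0000ff` → cut (S695, F650). Machine vertices: (148.637,51.421) → (142.788,69.422) → (127.476,80.547) → (108.548,80.547) → (93.236,69.422) → (87.387,51.421) → (93.236,33.420) → (108.548,22.295) → (127.476,22.295) → (142.788,33.420) → (148.637,51.421). Closed: final G1 returns to the first vertex.

**Shape 4** — `<path>` rectangle, stroke `#0000ff` → cut (S695, F650). Machine vertices: (9.620,76.217) → (24.811,76.217) → (24.811,34.832) → (9.620,34.832) → (9.620,76.217). Closed: final G1 returns to the first vertex.

**Shape 5** — `<path>` cubic bezier, stroke `#0000ff` → cut (S695, F650). Control points (SVG): P0=(30.908,14.200), P1=(43.111,31.955), P2=(24.124,71.471), P3=(50.006,51.915); sampled at t=k/5. Machine vertices: (30.908,71.691) → (35.095,59.073) → (35.448,45.113) → (35.617,33.690) → (39.253,28.684) → (50.006,33.976). Open path.

**Shape 6** — `<path>` cubic bezier, stroke `#000000` → score (S535, F2243). Control points (SVG): P0=(142.746,35.795), P1=(142.774,56.634), P2=(74.506,51.102), P3=(70.937,41.985); sampled at t=k/5. Machine vertices: (142.746,50.096) → (135.631,40.575) → (118.509,36.289) → (97.764,36.145) → (79.778,39.048) → (70.937,43.906). Open path.

G21
G90
G0 X131.036 Y28.592
M3 S535
G01 X135.184 Y40.540 F2243
G01 X139.227 Y49.981
G01 X143.164 Y56.913
G01 X146.995 Y61.337
G01 X150.721 Y63.253
M5
G0 X118.965 Y64.071
M3 S695
G01 X193.220 Y75.855 F650
M5
G0 X148.637 Y51.421
M3 S695
G01 X142.788 Y69.422 F650
G01 X127.476 Y80.547
G01 X108.548 Y80.547
G01 X93.236 Y69.422
G01 X87.387 Y51.421
G01 X93.236 Y33.420
G01 X108.548 Y22.295
G01 X127.476 Y22.295
G01 X142.788 Y33.420
G01 X148.637 Y51.421
M5
G0 X9.620 Y76.217
M3 S695
G01 X24.811 Y76.217 F650
G01 X24.811 Y34.832
G01 X9.620 Y34.832
G01 X9.620 Y76.217
M5
G0 X30.908 Y71.691
M3 S695
G01 X35.095 Y59.073 F650
G01 X35.448 Y45.113
G01 X35.617 Y33.690
G01 X39.253 Y28.684
G01 X50.006 Y33.976
M5
G0 X142.746 Y50.096
M3 S535
G01 X135.631 Y40.575 F2243
G01 X118.509 Y36.289
G01 X97.764 Y36.145
G01 X79.778 Y39.048
G01 X70.937 Y43.906
M5
G0 X0.000 Y0.000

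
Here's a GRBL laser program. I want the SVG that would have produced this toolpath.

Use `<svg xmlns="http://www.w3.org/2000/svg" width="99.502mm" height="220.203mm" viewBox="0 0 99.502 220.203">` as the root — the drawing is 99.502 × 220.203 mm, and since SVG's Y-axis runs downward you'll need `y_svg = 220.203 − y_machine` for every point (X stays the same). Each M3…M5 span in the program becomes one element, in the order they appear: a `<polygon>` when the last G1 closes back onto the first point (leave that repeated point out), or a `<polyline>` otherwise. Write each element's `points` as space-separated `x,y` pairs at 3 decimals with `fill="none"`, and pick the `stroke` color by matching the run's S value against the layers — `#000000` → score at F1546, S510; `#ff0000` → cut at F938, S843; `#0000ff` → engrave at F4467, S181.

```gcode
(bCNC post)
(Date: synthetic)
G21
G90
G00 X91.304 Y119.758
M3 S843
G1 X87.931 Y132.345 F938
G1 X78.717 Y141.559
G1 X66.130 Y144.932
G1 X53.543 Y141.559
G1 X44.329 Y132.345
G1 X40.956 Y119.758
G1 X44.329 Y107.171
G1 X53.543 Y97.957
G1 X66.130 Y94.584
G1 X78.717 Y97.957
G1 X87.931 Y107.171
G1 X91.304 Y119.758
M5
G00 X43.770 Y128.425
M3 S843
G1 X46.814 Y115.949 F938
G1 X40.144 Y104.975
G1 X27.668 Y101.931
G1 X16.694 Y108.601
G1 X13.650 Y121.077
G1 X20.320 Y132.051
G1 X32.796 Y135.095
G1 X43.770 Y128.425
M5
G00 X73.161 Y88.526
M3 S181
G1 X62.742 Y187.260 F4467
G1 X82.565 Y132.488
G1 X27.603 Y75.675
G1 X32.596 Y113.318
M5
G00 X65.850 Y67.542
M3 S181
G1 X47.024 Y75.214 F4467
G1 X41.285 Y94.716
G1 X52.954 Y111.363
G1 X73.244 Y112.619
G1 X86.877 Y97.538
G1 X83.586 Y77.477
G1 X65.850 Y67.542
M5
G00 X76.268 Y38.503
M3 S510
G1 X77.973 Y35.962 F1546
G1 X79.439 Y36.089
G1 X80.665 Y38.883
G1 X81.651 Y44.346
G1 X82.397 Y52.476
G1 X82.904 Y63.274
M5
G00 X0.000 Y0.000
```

<svg xmlns="http://www.w3.org/2000/svg" width="99.502mm" height="220.203mm" viewBox="0 0 99.502 220.203">
  <polygon points="91.304,100.445 87.931,87.858 78.717,78.644 66.130,75.271 53.543,78.644 44.329,87.858 40.956,100.445 44.329,113.032 53.543,122.246 66.130,125.619 78.717,122.246 87.931,113.032" fill="none" stroke="#ff0000"/>
  <polygon points="43.770,91.778 46.814,104.254 40.144,115.228 27.668,118.272 16.694,111.602 13.650,99.126 20.320,88.152 32.796,85.108" fill="none" stroke="#ff0000"/>
  <polyline points="73.161,131.677 62.742,32.943 82.565,87.715 27.603,144.528 32.596,106.885" fill="none" stroke="#0000ff"/>
  <polygon points="65.850,152.661 47.024,144.989 41.285,125.487 52.954,108.840 73.244,107.584 86.877,122.665 83.586,142.726" fill="none" stroke="#0000ff"/>
  <polyline points="76.268,181.700 77.973,184.241 79.439,184.114 80.665,181.320 81.651,175.857 82.397,167.727 82.904,156.929" fill="none" stroke="#000000"/>
</svg>

Each laser-on run becomes one SVG element. Flip Y back into SVG space with y_svg = 220.203 − y_machine.

Run 1: the run's S843 means `#ff0000` (cut). The run returns to its start, so emit a `<polygon>` with points (Y-flipped): 91.304,100.445 87.931,87.858 78.717,78.644 66.130,75.271 53.543,78.644 44.329,87.858 40.956,100.445 44.329,113.032 53.543,122.246 66.130,125.619 78.717,122.246 87.931,113.032.

Run 2: power S843 maps to stroke `#ff0000` (cut). The run returns to its start, so emit a `<polygon>` with points (Y-flipped): 43.770,91.778 46.814,104.254 40.144,115.228 27.668,118.272 16.694,111.602 13.650,99.126 20.320,88.152 32.796,85.108.

Run 3: power S181 maps to stroke `#0000ff` (engrave). The run is open, so emit a `<polyline>` with points (Y-flipped): 73.161,131.677 62.742,32.943 82.565,87.715 27.603,144.528 32.596,106.885.

Run 4: the run's S181 means `#0000ff` (engrave). The run returns to its start, so emit a `<polygon>` with points (Y-flipped): 65.850,152.661 47.024,144.989 41.285,125.487 52.954,108.840 73.244,107.584 86.877,122.665 83.586,142.726.

Run 5: the run's S510 means `#000000` (score). The run is open, so emit a `<polyline>` with points (Y-flipped): 76.268,181.700 77.973,184.241 79.439,184.114 80.665,181.320 81.651,175.857 82.397,167.727 82.904,156.929.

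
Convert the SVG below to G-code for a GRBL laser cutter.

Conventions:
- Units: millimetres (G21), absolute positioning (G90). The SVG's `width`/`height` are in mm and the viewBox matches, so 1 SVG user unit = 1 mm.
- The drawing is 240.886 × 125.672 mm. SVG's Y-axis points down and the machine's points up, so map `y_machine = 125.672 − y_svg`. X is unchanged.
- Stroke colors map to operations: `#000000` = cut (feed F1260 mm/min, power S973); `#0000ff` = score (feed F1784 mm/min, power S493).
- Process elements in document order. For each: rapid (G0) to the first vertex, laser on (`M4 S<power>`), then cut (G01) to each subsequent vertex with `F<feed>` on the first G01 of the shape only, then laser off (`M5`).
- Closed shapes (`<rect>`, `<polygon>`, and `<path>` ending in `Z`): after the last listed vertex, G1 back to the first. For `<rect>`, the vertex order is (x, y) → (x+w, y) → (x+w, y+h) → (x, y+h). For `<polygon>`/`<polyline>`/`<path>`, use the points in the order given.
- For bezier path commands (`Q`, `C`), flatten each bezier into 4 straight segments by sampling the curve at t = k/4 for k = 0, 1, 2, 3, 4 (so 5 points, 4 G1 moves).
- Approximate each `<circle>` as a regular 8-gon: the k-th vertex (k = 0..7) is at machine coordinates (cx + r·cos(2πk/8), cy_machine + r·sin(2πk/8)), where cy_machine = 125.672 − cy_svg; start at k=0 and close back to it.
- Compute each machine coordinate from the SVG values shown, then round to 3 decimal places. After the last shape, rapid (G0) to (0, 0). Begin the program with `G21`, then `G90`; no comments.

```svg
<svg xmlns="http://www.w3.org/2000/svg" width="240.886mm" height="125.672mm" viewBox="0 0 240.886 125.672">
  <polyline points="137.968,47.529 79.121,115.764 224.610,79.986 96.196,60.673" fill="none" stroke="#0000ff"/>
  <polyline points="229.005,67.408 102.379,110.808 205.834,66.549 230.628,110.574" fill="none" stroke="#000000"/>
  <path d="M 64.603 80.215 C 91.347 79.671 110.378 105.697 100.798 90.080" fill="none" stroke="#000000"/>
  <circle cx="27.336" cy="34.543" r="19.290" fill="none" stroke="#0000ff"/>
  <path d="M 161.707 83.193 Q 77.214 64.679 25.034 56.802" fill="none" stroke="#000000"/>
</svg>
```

G21
G90
G0 X137.968 Y78.143
M4 S493
G01 X79.121 Y9.908 F1784
G01 X224.610 Y45.686
G01 X96.196 Y64.999
M5
G0 X229.005 Y58.264
M4 S973
G01 X102.379 Y14.864 F1260
G01 X205.834 Y59.123
G01 X230.628 Y15.098
M5
G0 X64.603 Y45.457
M4 S973
G01 X82.888 Y41.949 F1260
G01 X96.322 Y34.872
G01 X102.945 Y30.621
G01 X100.798 Y35.592
M5
G0 X46.626 Y91.129
M4 S493
G01 X40.976 Y104.769 F1784
G01 X27.336 Y110.419
G01 X13.696 Y104.769
G01 X8.046 Y91.129
G01 X13.696 Y77.489
G01 X27.336 Y71.839
G01 X40.976 Y77.489
G01 X46.626 Y91.129
M5
G0 X161.707 Y42.479
M4 S973
G01 X121.480 Y51.071 F1260
G01 X85.292 Y58.334
G01 X53.144 Y64.267
G01 X25.034 Y68.870
M5
G0 X0.000 Y0.000

viewBox `0 0 240.886 125.672` with mm width/height → 1 unit = 1 mm. Flip: y_m = 125.672 − y_svg.

**Shape 1** — `<polyline>` open polyline, stroke `#0000ff` → score (S493, F1784). Machine vertices: (137.968,78.143) → (79.121,9.908) → (224.610,45.686) → (96.196,64.999). Open path.

**Shape 2** — `<polyline>` open polyline, stroke `#000000` → cut (S973, F1260). Machine vertices: (229.005,58.264) → (102.379,14.864) → (205.834,59.123) → (230.628,15.098). Open path.

**Shape 3** — `<path>` cubic bezier, stroke `#000000` → cut (S973, F1260). Control points (SVG): P0=(64.603,80.215), P1=(91.347,79.671), P2=(110.378,105.697), P3=(100.798,90.080); sampled at t=k/4. Machine vertices: (64.603,45.457) → (82.888,41.949) → (96.322,34.872) → (102.945,30.621) → (100.798,35.592). Open path.

**Shape 4** — `<circle>` circle, stroke `#0000ff` → score (S493, F1784). Machine vertices: (46.626,91.129) → (40.976,104.769) → (27.336,110.419) → (13.696,104.769) → (8.046,91.129) → (13.696,77.489) → (27.336,71.839) → (40.976,77.489) → (46.626,91.129). Closed: final G1 returns to the first vertex.

**Shape 5** — `<path>` quadratic bezier, stroke `#000000` → cut (S973, F1260). Control points (SVG): P0=(161.707,83.193), P1=(77.214,64.679), P2=(25.034,56.802); sampled at t=k/4. Machine vertices: (161.707,42.479) → (121.480,51.071) → (85.292,58.334) → (53.144,64.267) → (25.034,68.870). Open path.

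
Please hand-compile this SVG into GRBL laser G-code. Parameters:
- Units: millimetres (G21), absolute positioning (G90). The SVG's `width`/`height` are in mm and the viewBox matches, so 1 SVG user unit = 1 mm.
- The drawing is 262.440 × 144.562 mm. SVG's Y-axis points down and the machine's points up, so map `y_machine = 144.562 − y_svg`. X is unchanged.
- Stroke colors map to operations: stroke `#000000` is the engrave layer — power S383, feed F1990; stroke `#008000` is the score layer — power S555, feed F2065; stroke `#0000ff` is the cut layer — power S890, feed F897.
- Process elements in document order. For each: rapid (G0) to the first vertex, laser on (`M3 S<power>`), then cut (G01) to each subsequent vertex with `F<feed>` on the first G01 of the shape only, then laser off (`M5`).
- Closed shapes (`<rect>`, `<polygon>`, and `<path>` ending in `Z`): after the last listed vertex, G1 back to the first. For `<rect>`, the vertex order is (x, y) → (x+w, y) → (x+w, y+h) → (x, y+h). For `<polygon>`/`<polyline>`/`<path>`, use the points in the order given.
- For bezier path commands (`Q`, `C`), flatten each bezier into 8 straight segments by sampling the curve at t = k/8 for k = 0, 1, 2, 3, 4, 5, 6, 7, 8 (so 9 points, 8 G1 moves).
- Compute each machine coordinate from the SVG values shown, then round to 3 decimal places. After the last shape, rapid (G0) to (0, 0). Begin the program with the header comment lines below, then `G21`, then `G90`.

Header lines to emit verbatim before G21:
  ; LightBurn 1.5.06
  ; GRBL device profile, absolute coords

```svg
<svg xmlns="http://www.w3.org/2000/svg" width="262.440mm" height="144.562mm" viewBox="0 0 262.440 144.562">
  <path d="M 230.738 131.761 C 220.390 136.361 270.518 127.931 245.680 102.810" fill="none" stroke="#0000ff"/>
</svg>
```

1 u = 1 mm; y_m = 144.562 − y.

[1] `<path>` cubic bezier, #0000ff→cut S890 F897: (230.738,12.801) → (229.428,11.694) → (232.200,11.851) → (237.467,13.316) → (243.643,16.131) → (249.139,20.339) → (252.369,25.984) → (251.745,33.107) → (245.680,41.752)

; LightBurn 1.5.06
; GRBL device profile, absolute coords
G21
G90
G0 X230.738 Y12.801
M3 S890
G01 X229.428 Y11.694 F897
G01 X232.200 Y11.851
G01 X237.467 Y13.316
G01 X243.643 Y16.131
G01 X249.139 Y20.339
G01 X252.369 Y25.984
G01 X251.745 Y33.107
G01 X245.680 Y41.752
M5
G0 X0.000 Y0.000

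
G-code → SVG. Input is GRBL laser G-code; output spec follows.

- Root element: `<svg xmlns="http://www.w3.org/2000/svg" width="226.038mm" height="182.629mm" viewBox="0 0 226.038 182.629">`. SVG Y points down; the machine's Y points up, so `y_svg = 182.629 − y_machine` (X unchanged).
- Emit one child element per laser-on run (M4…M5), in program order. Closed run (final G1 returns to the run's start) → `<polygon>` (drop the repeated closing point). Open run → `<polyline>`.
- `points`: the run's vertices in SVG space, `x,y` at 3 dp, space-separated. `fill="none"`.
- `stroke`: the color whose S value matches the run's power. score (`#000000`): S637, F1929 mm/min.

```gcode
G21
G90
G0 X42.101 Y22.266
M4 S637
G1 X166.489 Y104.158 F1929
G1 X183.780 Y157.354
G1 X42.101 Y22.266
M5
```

<svg xmlns="http://www.w3.org/2000/svg" width="226.038mm" height="182.629mm" viewBox="0 0 226.038 182.629">
  <polygon points="42.101,160.363 166.489,78.471 183.780,25.275" fill="none" stroke="#000000"/>
</svg>

Machine Y-up, SVG Y-down with viewBox height 182.629, so y_svg = 182.629 − y_machine; X carries over. Every run uses S637, so all elements get stroke `#000000` (score).

Run 1: The run returns to its start, so emit a `<polygon>` with points (Y-flipped): 42.101,160.363 166.489,78.471 183.780,25.275.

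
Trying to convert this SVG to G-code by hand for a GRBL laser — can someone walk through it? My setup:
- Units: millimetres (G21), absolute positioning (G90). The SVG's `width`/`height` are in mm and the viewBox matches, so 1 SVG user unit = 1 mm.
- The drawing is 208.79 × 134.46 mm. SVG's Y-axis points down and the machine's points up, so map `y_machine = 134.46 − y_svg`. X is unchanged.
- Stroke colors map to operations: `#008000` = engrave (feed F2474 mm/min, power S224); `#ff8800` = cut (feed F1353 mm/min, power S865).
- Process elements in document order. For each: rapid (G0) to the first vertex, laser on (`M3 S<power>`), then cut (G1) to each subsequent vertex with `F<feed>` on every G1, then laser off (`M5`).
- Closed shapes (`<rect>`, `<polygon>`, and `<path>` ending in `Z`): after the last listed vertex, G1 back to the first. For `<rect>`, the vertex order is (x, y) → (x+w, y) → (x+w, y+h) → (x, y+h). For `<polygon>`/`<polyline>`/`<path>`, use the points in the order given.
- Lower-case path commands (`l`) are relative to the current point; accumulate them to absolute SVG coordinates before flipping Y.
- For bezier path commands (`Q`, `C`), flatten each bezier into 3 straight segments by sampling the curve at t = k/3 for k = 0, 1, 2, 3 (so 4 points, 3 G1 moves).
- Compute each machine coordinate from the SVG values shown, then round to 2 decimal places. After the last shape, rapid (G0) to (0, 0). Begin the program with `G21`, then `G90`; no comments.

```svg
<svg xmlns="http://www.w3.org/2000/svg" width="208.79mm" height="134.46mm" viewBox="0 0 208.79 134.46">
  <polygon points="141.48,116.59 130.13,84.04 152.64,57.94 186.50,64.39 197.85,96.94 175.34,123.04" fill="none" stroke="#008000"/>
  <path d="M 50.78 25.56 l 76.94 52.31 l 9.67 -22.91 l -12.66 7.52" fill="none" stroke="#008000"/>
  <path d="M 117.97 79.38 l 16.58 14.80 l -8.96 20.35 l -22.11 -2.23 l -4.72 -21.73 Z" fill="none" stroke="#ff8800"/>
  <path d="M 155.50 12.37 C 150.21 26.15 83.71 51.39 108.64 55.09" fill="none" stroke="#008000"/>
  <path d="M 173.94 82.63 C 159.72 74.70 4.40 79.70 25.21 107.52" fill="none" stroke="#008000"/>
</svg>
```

Since the viewBox matches the mm dimensions, user units are millimetres directly. The only transform is the Y-flip y_m = 134.46 − y_svg.

Shape 1 is a regular polygon drawn with `<polygon>`. Its stroke #008000 means engrave at S224, F2474. After flipping Y the toolpath is (141.48,17.87) → (130.13,50.42) → (152.64,76.52) → (186.50,70.07) → (197.85,37.52) → (175.34,11.42) → (141.48,17.87), returning to the start.

Shape 2 is a open polyline drawn with `<path>`. Its stroke #008000 means engrave at S224, F2474. After flipping Y the toolpath is (50.78,108.90) → (127.72,56.59) → (137.39,79.50) → (124.73,71.98).

Shape 3 is a regular polygon drawn with `<path>`. Its stroke #ff8800 means cut at S865, F1353. After flipping Y the toolpath is (117.97,55.08) → (134.55,40.28) → (125.59,19.93) → (103.48,22.16) → (98.76,43.89) → (117.97,55.08), returning to the start.

Shape 4 is a cubic bezier drawn with `<path>`. Its stroke #008000 means engrave at S224, F2474. After flipping Y the toolpath is (155.50,122.09) → (135.46,105.71) → (108.53,89.03) → (108.64,79.37).

Shape 5 is a cubic bezier drawn with `<path>`. Its stroke #008000 means engrave at S224, F2474. After flipping Y the toolpath is (173.94,51.83) → (124.44,55.08) → (51.36,47.52) → (25.21,26.94).

G21
G90
G0 X141.48 Y17.87
M3 S224
G1 X130.13 Y50.42 F2474
G1 X152.64 Y76.52 F2474
G1 X186.50 Y70.07 F2474
G1 X197.85 Y37.52 F2474
G1 X175.34 Y11.42 F2474
G1 X141.48 Y17.87 F2474
M5
G0 X50.78 Y108.90
M3 S224
G1 X127.72 Y56.59 F2474
G1 X137.39 Y79.50 F2474
G1 X124.73 Y71.98 F2474
M5
G0 X117.97 Y55.08
M3 S865
G1 X134.55 Y40.28 F1353
G1 X125.59 Y19.93 F1353
G1 X103.48 Y22.16 F1353
G1 X98.76 Y43.89 F1353
G1 X117.97 Y55.08 F1353
M5
G0 X155.50 Y122.09
M3 S224
G1 X135.46 Y105.71 F2474
G1 X108.53 Y89.03 F2474
G1 X108.64 Y79.37 F2474
M5
G0 X173.94 Y51.83
M3 S224
G1 X124.44 Y55.08 F2474
G1 X51.36 Y47.52 F2474
G1 X25.21 Y26.94 F2474
M5
G0 X0.00 Y0.00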